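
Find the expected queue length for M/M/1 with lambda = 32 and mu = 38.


rho = 32/38; Lq = rho^2/(1-rho) = 4.49

4.49


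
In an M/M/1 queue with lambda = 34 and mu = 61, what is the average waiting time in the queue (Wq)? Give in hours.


rho = 34/61; Wq = rho/(mu - lambda) = 0.0206 hours

0.0206 hours


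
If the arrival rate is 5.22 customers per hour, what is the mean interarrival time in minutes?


Mean interarrival time = 60/lambda = 60/5.22 = 11.49 minutes

11.49 minutes


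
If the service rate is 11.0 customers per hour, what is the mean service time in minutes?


Mean service time = 60/mu = 60/11.0 = 5.45 minutes

5.45 minutes


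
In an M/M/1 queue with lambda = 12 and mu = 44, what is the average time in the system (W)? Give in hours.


W = 1/(mu - lambda) = 1/(44 - 12) = 0.0313 hours

0.0313 hours


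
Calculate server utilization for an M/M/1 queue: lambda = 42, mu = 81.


rho = lambda/mu = 42/81 = 0.5185

0.5185


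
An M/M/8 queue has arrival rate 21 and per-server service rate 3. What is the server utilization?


rho = lambda/(c*mu) = 21/(8*3) = 0.875

0.875


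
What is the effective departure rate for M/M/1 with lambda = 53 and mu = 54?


For a stable queue (lambda < mu), throughput = lambda = 53 per hour

53 per hour


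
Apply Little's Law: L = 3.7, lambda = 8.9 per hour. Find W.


W = L / lambda = 3.7 / 8.9 = 0.4157 hours

0.4157 hours


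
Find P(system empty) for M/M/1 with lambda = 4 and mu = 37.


P0 = 1 - rho = 1 - 4/37 = 0.8919

0.8919


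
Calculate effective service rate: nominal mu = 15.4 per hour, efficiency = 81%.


Effective rate = mu * efficiency = 15.4 * 0.81 = 12.47 per hour

12.47 per hour


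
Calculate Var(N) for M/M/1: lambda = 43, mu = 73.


rho = 43/73; Var(N) = rho/(1-rho)^2 = 3.49

3.49


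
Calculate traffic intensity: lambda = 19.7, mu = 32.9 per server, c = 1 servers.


rho = lambda / (c * mu) = 19.7 / (1 * 32.9) = 0.5988

0.5988


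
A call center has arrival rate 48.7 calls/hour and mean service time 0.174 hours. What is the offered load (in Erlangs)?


Offered load a = lambda * E[S] = 48.7 * 0.174 = 8.47 Erlangs

8.47 Erlangs


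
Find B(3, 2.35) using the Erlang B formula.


B(N,A) = (A^N/N!) / sum(A^k/k!, k=0..N) with N=3, A=2.35 = 0.2614

0.2614


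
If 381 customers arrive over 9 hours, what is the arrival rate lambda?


lambda = total arrivals / time = 381 / 9 = 42.33 per hour

42.33 per hour


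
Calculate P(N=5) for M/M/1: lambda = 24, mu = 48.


rho = 24/48; P(n) = (1-rho)*rho^n = (1-24/48)*(24/48)^5 = 0.0156

0.0156


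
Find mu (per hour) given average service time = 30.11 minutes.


mu = 60 / avg_service_time = 60 / 30.11 = 1.99 per hour

1.99 per hour


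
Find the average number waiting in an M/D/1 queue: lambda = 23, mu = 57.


M/D/1: Lq = rho^2 / (2*(1-rho)) where rho = 23/57; Lq = 0.14

0.14


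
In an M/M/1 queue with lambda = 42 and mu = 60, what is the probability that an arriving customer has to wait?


P(wait) = rho = lambda/mu = 42/60 = 0.7

0.7


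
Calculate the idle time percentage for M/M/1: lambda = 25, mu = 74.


Idle fraction = (1 - rho) * 100 = (1 - 25/74) * 100 = 66.2%

66.2%


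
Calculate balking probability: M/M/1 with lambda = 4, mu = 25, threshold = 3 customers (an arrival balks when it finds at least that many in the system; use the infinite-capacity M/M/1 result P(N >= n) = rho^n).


P(N >= 3) = rho^3 = (4/25)^3 = 0.0041

0.0041


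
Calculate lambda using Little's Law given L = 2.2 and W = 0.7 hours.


lambda = L / W = 2.2 / 0.7 = 3.14 per hour

3.14 per hour


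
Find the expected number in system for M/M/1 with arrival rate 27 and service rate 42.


rho = 27/42; L = rho/(1-rho) = 1.8

1.8


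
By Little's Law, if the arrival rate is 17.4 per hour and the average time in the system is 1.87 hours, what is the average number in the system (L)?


L = lambda * W = 17.4 * 1.87 = 32.54

32.54


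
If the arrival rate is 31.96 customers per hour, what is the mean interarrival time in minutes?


Mean interarrival time = 60/lambda = 60/31.96 = 1.88 minutes

1.88 minutes


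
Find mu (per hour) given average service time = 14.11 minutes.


mu = 60 / avg_service_time = 60 / 14.11 = 4.25 per hour

4.25 per hour


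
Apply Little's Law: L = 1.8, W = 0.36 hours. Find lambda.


lambda = L / W = 1.8 / 0.36 = 5.0 per hour

5.0 per hour


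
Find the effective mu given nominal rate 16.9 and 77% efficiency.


Effective rate = mu * efficiency = 16.9 * 0.77 = 13.01 per hour

13.01 per hour


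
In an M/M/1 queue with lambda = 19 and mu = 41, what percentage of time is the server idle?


Idle fraction = (1 - rho) * 100 = (1 - 19/41) * 100 = 53.7%

53.7%


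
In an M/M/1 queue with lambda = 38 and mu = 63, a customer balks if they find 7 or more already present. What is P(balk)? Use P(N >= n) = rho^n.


P(N >= 7) = rho^7 = (38/63)^7 = 0.029

0.029


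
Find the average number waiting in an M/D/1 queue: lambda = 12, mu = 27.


M/D/1: Lq = rho^2 / (2*(1-rho)) where rho = 12/27; Lq = 0.18

0.18


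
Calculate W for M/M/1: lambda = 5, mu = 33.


W = 1/(mu - lambda) = 1/(33 - 5) = 0.0357 hours

0.0357 hours


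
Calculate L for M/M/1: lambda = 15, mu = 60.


rho = 15/60; L = rho/(1-rho) = 0.33

0.33


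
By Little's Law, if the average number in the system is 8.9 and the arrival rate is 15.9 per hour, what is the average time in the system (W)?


W = L / lambda = 8.9 / 15.9 = 0.5597 hours

0.5597 hours


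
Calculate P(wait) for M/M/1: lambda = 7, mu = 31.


P(wait) = rho = lambda/mu = 7/31 = 0.2258

0.2258


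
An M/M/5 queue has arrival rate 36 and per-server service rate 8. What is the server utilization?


rho = lambda/(c*mu) = 36/(5*8) = 0.9

0.9


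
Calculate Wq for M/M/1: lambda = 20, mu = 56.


rho = 20/56; Wq = rho/(mu - lambda) = 0.0099 hours

0.0099 hours


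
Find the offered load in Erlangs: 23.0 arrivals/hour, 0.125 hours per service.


Offered load a = lambda * E[S] = 23.0 * 0.125 = 2.88 Erlangs

2.88 Erlangs


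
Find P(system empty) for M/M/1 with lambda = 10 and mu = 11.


P0 = 1 - rho = 1 - 10/11 = 0.0909

0.0909


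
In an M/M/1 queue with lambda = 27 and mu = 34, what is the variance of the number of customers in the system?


rho = 27/34; Var(N) = rho/(1-rho)^2 = 18.73

18.73


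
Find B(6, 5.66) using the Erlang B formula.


B(N,A) = (A^N/N!) / sum(A^k/k!, k=0..N) with N=6, A=5.66 = 0.2407

0.2407


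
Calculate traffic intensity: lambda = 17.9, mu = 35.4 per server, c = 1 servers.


rho = lambda / (c * mu) = 17.9 / (1 * 35.4) = 0.5056

0.5056


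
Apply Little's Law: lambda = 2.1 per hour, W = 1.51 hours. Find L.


L = lambda * W = 2.1 * 1.51 = 3.17

3.17


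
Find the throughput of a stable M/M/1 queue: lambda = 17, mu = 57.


For a stable queue (lambda < mu), throughput = lambda = 17 per hour

17 per hour


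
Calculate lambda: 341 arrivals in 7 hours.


lambda = total arrivals / time = 341 / 7 = 48.71 per hour

48.71 per hour


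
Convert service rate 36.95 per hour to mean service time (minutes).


Mean service time = 60/mu = 60/36.95 = 1.62 minutes

1.62 minutes


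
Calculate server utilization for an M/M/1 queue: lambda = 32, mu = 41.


rho = lambda/mu = 32/41 = 0.7805

0.7805


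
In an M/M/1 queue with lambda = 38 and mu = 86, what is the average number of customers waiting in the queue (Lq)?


rho = 38/86; Lq = rho^2/(1-rho) = 0.35

0.35


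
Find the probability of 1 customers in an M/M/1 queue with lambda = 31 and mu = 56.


rho = 31/56; P(n) = (1-rho)*rho^n = (1-31/56)*(31/56)^1 = 0.2471

0.2471


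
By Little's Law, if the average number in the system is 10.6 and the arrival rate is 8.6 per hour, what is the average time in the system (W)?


W = L / lambda = 10.6 / 8.6 = 1.2326 hours

1.2326 hours


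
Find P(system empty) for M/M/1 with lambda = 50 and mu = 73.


P0 = 1 - rho = 1 - 50/73 = 0.3151

0.3151


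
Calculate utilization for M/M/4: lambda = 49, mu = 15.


rho = lambda/(c*mu) = 49/(4*15) = 0.8167

0.8167


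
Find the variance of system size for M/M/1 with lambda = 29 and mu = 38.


rho = 29/38; Var(N) = rho/(1-rho)^2 = 13.6

13.6


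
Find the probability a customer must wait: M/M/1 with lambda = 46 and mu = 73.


P(wait) = rho = lambda/mu = 46/73 = 0.6301

0.6301


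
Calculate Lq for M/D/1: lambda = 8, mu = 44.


M/D/1: Lq = rho^2 / (2*(1-rho)) where rho = 8/44; Lq = 0.02

0.02


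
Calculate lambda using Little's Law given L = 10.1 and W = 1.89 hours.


lambda = L / W = 10.1 / 1.89 = 5.34 per hour

5.34 per hour


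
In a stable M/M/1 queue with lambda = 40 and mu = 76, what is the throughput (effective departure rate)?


For a stable queue (lambda < mu), throughput = lambda = 40 per hour

40 per hour


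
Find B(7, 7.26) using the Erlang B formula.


B(N,A) = (A^N/N!) / sum(A^k/k!, k=0..N) with N=7, A=7.26 = 0.2648

0.2648


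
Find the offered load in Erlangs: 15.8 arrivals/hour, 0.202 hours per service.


Offered load a = lambda * E[S] = 15.8 * 0.202 = 3.19 Erlangs

3.19 Erlangs


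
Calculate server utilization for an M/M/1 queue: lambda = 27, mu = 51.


rho = lambda/mu = 27/51 = 0.5294

0.5294


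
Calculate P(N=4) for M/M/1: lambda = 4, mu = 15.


rho = 4/15; P(n) = (1-rho)*rho^n = (1-4/15)*(4/15)^4 = 0.0037

0.0037


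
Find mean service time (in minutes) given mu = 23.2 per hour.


Mean service time = 60/mu = 60/23.2 = 2.59 minutes

2.59 minutes


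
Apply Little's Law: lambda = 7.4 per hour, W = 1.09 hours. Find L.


L = lambda * W = 7.4 * 1.09 = 8.07

8.07


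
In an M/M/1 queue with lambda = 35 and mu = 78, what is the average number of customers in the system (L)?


rho = 35/78; L = rho/(1-rho) = 0.81

0.81


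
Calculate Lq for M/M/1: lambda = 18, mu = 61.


rho = 18/61; Lq = rho^2/(1-rho) = 0.12

0.12


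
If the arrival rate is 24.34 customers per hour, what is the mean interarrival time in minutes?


Mean interarrival time = 60/lambda = 60/24.34 = 2.47 minutes

2.47 minutes


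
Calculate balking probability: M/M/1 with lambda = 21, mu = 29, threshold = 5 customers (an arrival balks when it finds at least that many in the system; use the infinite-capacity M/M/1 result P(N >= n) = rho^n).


P(N >= 5) = rho^5 = (21/29)^5 = 0.1991

0.1991


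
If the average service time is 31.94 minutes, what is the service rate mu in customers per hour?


mu = 60 / avg_service_time = 60 / 31.94 = 1.88 per hour

1.88 per hour


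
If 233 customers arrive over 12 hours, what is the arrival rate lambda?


lambda = total arrivals / time = 233 / 12 = 19.42 per hour

19.42 per hour


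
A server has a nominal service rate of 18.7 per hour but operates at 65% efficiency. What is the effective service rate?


Effective rate = mu * efficiency = 18.7 * 0.65 = 12.16 per hour

12.16 per hour


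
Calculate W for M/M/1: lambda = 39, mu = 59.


W = 1/(mu - lambda) = 1/(59 - 39) = 0.05 hours

0.05 hours


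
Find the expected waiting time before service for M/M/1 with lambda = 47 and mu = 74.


rho = 47/74; Wq = rho/(mu - lambda) = 0.0235 hours

0.0235 hours


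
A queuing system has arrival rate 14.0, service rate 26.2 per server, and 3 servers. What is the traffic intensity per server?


rho = lambda / (c * mu) = 14.0 / (3 * 26.2) = 0.1781

0.1781


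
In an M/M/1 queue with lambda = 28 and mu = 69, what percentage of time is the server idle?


Idle fraction = (1 - rho) * 100 = (1 - 28/69) * 100 = 59.4%

59.4%


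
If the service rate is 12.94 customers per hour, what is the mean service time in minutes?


Mean service time = 60/mu = 60/12.94 = 4.64 minutes

4.64 minutes


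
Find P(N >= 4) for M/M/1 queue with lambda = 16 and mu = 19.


P(N >= 4) = rho^4 = (16/19)^4 = 0.5029

0.5029


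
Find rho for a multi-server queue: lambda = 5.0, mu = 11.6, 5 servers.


rho = lambda / (c * mu) = 5.0 / (5 * 11.6) = 0.0862

0.0862


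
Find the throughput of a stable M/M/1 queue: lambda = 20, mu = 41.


For a stable queue (lambda < mu), throughput = lambda = 20 per hour

20 per hour


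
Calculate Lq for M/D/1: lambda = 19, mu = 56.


M/D/1: Lq = rho^2 / (2*(1-rho)) where rho = 19/56; Lq = 0.09

0.09


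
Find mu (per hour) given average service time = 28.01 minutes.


mu = 60 / avg_service_time = 60 / 28.01 = 2.14 per hour

2.14 per hour


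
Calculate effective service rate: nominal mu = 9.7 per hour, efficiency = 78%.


Effective rate = mu * efficiency = 9.7 * 0.78 = 7.57 per hour

7.57 per hour


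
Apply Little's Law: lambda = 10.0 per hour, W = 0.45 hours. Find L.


L = lambda * W = 10.0 * 0.45 = 4.5

4.5


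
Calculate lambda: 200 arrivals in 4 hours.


lambda = total arrivals / time = 200 / 4 = 50.0 per hour

50.0 per hour


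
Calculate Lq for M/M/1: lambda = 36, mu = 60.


rho = 36/60; Lq = rho^2/(1-rho) = 0.9

0.9


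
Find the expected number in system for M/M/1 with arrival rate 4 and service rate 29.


rho = 4/29; L = rho/(1-rho) = 0.16

0.16


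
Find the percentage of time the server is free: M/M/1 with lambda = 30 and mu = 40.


Idle fraction = (1 - rho) * 100 = (1 - 30/40) * 100 = 25.0%

25.0%


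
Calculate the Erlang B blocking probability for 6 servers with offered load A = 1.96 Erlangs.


B(N,A) = (A^N/N!) / sum(A^k/k!, k=0..N) with N=6, A=1.96 = 0.0111

0.0111


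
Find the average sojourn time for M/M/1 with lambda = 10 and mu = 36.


W = 1/(mu - lambda) = 1/(36 - 10) = 0.0385 hours

0.0385 hours


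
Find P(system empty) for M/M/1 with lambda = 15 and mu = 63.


P0 = 1 - rho = 1 - 15/63 = 0.7619

0.7619


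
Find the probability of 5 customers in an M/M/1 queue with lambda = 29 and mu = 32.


rho = 29/32; P(n) = (1-rho)*rho^n = (1-29/32)*(29/32)^5 = 0.0573

0.0573


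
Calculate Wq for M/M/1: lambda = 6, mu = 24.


rho = 6/24; Wq = rho/(mu - lambda) = 0.0139 hours

0.0139 hours


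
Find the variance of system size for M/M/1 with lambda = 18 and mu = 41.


rho = 18/41; Var(N) = rho/(1-rho)^2 = 1.4

1.4


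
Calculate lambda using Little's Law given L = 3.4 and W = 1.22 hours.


lambda = L / W = 3.4 / 1.22 = 2.79 per hour

2.79 per hour


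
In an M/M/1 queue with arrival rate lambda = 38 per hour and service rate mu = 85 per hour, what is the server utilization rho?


rho = lambda/mu = 38/85 = 0.4471

0.4471


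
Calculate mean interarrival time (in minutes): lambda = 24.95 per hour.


Mean interarrival time = 60/lambda = 60/24.95 = 2.4 minutes

2.4 minutes


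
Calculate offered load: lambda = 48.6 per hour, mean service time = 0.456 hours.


Offered load a = lambda * E[S] = 48.6 * 0.456 = 22.16 Erlangs

22.16 Erlangs


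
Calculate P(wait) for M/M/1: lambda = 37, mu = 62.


P(wait) = rho = lambda/mu = 37/62 = 0.5968

0.5968


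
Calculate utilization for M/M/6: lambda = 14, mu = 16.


rho = lambda/(c*mu) = 14/(6*16) = 0.1458

0.1458


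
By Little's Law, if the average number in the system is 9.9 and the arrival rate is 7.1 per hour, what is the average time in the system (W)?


W = L / lambda = 9.9 / 7.1 = 1.3944 hours

1.3944 hours


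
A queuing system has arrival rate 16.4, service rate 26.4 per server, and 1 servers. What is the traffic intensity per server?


rho = lambda / (c * mu) = 16.4 / (1 * 26.4) = 0.6212

0.6212


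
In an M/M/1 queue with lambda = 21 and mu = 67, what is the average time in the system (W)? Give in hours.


W = 1/(mu - lambda) = 1/(67 - 21) = 0.0217 hours

0.0217 hours


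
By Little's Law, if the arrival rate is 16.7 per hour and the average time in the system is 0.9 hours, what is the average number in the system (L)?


L = lambda * W = 16.7 * 0.9 = 15.03

15.03


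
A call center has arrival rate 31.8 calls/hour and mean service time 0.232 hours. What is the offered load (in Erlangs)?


Offered load a = lambda * E[S] = 31.8 * 0.232 = 7.38 Erlangs

7.38 Erlangs


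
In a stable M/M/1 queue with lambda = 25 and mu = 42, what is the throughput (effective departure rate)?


For a stable queue (lambda < mu), throughput = lambda = 25 per hour

25 per hour


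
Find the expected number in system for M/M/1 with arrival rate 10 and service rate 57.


rho = 10/57; L = rho/(1-rho) = 0.21

0.21


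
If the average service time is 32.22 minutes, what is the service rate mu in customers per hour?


mu = 60 / avg_service_time = 60 / 32.22 = 1.86 per hour

1.86 per hour


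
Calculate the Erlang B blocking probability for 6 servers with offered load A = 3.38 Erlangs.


B(N,A) = (A^N/N!) / sum(A^k/k!, k=0..N) with N=6, A=3.38 = 0.0747

0.0747


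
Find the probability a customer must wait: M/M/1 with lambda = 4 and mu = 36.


P(wait) = rho = lambda/mu = 4/36 = 0.1111

0.1111


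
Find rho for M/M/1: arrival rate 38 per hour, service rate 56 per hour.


rho = lambda/mu = 38/56 = 0.6786

0.6786


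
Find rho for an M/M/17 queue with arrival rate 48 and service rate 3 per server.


rho = lambda/(c*mu) = 48/(17*3) = 0.9412

0.9412


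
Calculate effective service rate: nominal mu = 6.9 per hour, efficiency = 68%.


Effective rate = mu * efficiency = 6.9 * 0.68 = 4.69 per hour

4.69 per hour


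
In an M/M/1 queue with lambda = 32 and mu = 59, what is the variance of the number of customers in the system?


rho = 32/59; Var(N) = rho/(1-rho)^2 = 2.59

2.59


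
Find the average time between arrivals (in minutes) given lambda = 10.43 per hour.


Mean interarrival time = 60/lambda = 60/10.43 = 5.75 minutes

5.75 minutes


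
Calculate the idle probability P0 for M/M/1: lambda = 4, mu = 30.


P0 = 1 - rho = 1 - 4/30 = 0.8667

0.8667


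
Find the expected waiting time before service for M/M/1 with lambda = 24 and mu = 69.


rho = 24/69; Wq = rho/(mu - lambda) = 0.0077 hours

0.0077 hours


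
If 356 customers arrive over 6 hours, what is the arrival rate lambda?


lambda = total arrivals / time = 356 / 6 = 59.33 per hour

59.33 per hour


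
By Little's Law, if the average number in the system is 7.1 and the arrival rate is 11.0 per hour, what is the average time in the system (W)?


W = L / lambda = 7.1 / 11.0 = 0.6455 hours

0.6455 hours


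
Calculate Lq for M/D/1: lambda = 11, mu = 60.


M/D/1: Lq = rho^2 / (2*(1-rho)) where rho = 11/60; Lq = 0.02

0.02


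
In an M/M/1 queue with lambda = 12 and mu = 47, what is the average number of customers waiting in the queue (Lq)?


rho = 12/47; Lq = rho^2/(1-rho) = 0.09

0.09


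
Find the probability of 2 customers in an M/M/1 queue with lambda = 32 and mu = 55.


rho = 32/55; P(n) = (1-rho)*rho^n = (1-32/55)*(32/55)^2 = 0.1416

0.1416


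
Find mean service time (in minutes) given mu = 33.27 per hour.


Mean service time = 60/mu = 60/33.27 = 1.8 minutes

1.8 minutes


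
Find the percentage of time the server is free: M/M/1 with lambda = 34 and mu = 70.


Idle fraction = (1 - rho) * 100 = (1 - 34/70) * 100 = 51.4%

51.4%


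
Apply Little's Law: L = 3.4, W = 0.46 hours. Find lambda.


lambda = L / W = 3.4 / 0.46 = 7.39 per hour

7.39 per hour


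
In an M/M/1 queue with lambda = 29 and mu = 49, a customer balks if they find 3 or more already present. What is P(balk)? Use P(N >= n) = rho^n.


P(N >= 3) = rho^3 = (29/49)^3 = 0.2073

0.2073


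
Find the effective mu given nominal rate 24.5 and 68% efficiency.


Effective rate = mu * efficiency = 24.5 * 0.68 = 16.66 per hour

16.66 per hour


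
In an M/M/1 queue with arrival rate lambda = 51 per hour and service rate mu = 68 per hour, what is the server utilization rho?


rho = lambda/mu = 51/68 = 0.75

0.75


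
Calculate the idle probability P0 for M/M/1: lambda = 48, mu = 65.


P0 = 1 - rho = 1 - 48/65 = 0.2615

0.2615


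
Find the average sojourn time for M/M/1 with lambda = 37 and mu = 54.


W = 1/(mu - lambda) = 1/(54 - 37) = 0.0588 hours

0.0588 hours


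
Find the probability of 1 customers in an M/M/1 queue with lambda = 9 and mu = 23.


rho = 9/23; P(n) = (1-rho)*rho^n = (1-9/23)*(9/23)^1 = 0.2382

0.2382


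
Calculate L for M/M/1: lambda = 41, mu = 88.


rho = 41/88; L = rho/(1-rho) = 0.87

0.87


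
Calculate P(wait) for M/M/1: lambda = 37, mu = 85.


P(wait) = rho = lambda/mu = 37/85 = 0.4353

0.4353


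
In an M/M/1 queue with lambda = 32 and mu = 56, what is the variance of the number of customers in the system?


rho = 32/56; Var(N) = rho/(1-rho)^2 = 3.11

3.11


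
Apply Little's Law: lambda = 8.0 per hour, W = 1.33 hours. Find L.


L = lambda * W = 8.0 * 1.33 = 10.64

10.64


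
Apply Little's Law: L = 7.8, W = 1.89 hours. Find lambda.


lambda = L / W = 7.8 / 1.89 = 4.13 per hour

4.13 per hour


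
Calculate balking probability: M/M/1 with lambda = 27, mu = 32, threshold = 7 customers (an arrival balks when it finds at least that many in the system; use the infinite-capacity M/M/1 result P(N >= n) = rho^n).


P(N >= 7) = rho^7 = (27/32)^7 = 0.3044

0.3044


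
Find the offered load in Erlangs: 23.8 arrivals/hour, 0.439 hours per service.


Offered load a = lambda * E[S] = 23.8 * 0.439 = 10.45 Erlangs

10.45 Erlangs


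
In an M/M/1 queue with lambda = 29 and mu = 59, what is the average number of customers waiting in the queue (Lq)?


rho = 29/59; Lq = rho^2/(1-rho) = 0.48

0.48


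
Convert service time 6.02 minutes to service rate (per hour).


mu = 60 / avg_service_time = 60 / 6.02 = 9.97 per hour

9.97 per hour


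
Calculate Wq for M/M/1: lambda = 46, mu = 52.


rho = 46/52; Wq = rho/(mu - lambda) = 0.1474 hours

0.1474 hours


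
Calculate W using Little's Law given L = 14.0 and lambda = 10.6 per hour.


W = L / lambda = 14.0 / 10.6 = 1.3208 hours

1.3208 hours


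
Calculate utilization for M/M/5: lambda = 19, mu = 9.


rho = lambda/(c*mu) = 19/(5*9) = 0.4222

0.4222


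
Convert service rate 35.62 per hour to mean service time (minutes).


Mean service time = 60/mu = 60/35.62 = 1.68 minutes

1.68 minutes


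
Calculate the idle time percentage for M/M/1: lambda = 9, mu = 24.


Idle fraction = (1 - rho) * 100 = (1 - 9/24) * 100 = 62.5%

62.5%


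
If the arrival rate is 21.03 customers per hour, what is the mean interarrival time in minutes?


Mean interarrival time = 60/lambda = 60/21.03 = 2.85 minutes

2.85 minutes


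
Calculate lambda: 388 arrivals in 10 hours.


lambda = total arrivals / time = 388 / 10 = 38.8 per hour

38.8 per hour


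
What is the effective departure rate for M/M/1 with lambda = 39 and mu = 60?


For a stable queue (lambda < mu), throughput = lambda = 39 per hour

39 per hour


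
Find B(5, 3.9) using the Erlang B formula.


B(N,A) = (A^N/N!) / sum(A^k/k!, k=0..N) with N=5, A=3.9 = 0.1901

0.1901


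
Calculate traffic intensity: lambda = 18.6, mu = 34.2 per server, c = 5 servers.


rho = lambda / (c * mu) = 18.6 / (5 * 34.2) = 0.1088

0.1088


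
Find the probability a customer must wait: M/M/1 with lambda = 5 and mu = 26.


P(wait) = rho = lambda/mu = 5/26 = 0.1923

0.1923


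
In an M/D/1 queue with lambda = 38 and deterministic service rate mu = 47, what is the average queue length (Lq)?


M/D/1: Lq = rho^2 / (2*(1-rho)) where rho = 38/47; Lq = 1.71

1.71


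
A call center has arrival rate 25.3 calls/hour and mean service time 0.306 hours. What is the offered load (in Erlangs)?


Offered load a = lambda * E[S] = 25.3 * 0.306 = 7.74 Erlangs

7.74 Erlangs


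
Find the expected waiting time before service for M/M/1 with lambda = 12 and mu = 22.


rho = 12/22; Wq = rho/(mu - lambda) = 0.0545 hours

0.0545 hours


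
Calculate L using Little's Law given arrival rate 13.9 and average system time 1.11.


L = lambda * W = 13.9 * 1.11 = 15.43

15.43


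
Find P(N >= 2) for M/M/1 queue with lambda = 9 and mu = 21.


P(N >= 2) = rho^2 = (9/21)^2 = 0.1837

0.1837


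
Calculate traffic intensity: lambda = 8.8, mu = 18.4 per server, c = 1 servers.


rho = lambda / (c * mu) = 8.8 / (1 * 18.4) = 0.4783

0.4783


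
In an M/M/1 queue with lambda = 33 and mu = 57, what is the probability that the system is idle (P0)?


P0 = 1 - rho = 1 - 33/57 = 0.4211

0.4211


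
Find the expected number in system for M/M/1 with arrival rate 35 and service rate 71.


rho = 35/71; L = rho/(1-rho) = 0.97

0.97


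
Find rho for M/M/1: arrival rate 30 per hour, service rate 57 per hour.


rho = lambda/mu = 30/57 = 0.5263

0.5263


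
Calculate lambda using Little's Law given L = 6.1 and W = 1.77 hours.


lambda = L / W = 6.1 / 1.77 = 3.45 per hour

3.45 per hour


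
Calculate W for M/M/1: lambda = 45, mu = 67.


W = 1/(mu - lambda) = 1/(67 - 45) = 0.0455 hours

0.0455 hours


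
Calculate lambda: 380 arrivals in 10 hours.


lambda = total arrivals / time = 380 / 10 = 38.0 per hour

38.0 per hour


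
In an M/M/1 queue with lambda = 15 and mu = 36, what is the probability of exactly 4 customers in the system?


rho = 15/36; P(n) = (1-rho)*rho^n = (1-15/36)*(15/36)^4 = 0.0176

0.0176


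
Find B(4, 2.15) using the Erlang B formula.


B(N,A) = (A^N/N!) / sum(A^k/k!, k=0..N) with N=4, A=2.15 = 0.1112

0.1112


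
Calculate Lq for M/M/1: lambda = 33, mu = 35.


rho = 33/35; Lq = rho^2/(1-rho) = 15.56

15.56


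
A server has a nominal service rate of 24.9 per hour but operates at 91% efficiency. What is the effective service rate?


Effective rate = mu * efficiency = 24.9 * 0.91 = 22.66 per hour

22.66 per hour


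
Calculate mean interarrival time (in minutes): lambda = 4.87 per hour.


Mean interarrival time = 60/lambda = 60/4.87 = 12.32 minutes

12.32 minutes


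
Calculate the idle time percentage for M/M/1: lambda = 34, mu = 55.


Idle fraction = (1 - rho) * 100 = (1 - 34/55) * 100 = 38.2%

38.2%


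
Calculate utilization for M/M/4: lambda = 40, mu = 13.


rho = lambda/(c*mu) = 40/(4*13) = 0.7692

0.7692


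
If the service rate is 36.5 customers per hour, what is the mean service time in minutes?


Mean service time = 60/mu = 60/36.5 = 1.64 minutes

1.64 minutes


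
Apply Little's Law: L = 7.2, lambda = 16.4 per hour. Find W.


W = L / lambda = 7.2 / 16.4 = 0.439 hours

0.439 hours


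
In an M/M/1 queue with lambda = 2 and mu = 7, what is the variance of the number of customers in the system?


rho = 2/7; Var(N) = rho/(1-rho)^2 = 0.56

0.56


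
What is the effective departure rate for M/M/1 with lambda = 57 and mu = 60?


For a stable queue (lambda < mu), throughput = lambda = 57 per hour

57 per hour


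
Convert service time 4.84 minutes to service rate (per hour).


mu = 60 / avg_service_time = 60 / 4.84 = 12.4 per hour

12.4 per hour


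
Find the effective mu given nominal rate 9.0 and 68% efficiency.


Effective rate = mu * efficiency = 9.0 * 0.68 = 6.12 per hour

6.12 per hour


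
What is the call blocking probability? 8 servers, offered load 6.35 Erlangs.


B(N,A) = (A^N/N!) / sum(A^k/k!, k=0..N) with N=8, A=6.35 = 0.1415

0.1415


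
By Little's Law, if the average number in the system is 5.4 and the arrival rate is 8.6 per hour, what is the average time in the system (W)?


W = L / lambda = 5.4 / 8.6 = 0.6279 hours

0.6279 hours


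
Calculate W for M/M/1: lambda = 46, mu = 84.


W = 1/(mu - lambda) = 1/(84 - 46) = 0.0263 hours

0.0263 hours


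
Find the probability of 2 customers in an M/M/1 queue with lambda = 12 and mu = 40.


rho = 12/40; P(n) = (1-rho)*rho^n = (1-12/40)*(12/40)^2 = 0.063

0.063


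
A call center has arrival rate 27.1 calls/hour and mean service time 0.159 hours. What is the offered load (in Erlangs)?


Offered load a = lambda * E[S] = 27.1 * 0.159 = 4.31 Erlangs

4.31 Erlangs


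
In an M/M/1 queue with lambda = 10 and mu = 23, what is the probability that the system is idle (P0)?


P0 = 1 - rho = 1 - 10/23 = 0.5652

0.5652


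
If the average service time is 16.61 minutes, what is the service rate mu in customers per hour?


mu = 60 / avg_service_time = 60 / 16.61 = 3.61 per hour

3.61 per hour


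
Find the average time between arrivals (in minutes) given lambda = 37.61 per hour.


Mean interarrival time = 60/lambda = 60/37.61 = 1.6 minutes

1.6 minutes


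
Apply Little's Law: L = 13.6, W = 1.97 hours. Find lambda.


lambda = L / W = 13.6 / 1.97 = 6.9 per hour

6.9 per hour


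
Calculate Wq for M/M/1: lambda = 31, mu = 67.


rho = 31/67; Wq = rho/(mu - lambda) = 0.0129 hours

0.0129 hours


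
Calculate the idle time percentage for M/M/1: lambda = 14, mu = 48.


Idle fraction = (1 - rho) * 100 = (1 - 14/48) * 100 = 70.8%

70.8%


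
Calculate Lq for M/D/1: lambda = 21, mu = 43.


M/D/1: Lq = rho^2 / (2*(1-rho)) where rho = 21/43; Lq = 0.23

0.23


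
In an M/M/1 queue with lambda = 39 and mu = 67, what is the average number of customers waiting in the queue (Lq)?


rho = 39/67; Lq = rho^2/(1-rho) = 0.81

0.81


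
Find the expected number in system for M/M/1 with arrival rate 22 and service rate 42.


rho = 22/42; L = rho/(1-rho) = 1.1

1.1


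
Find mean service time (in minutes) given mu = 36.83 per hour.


Mean service time = 60/mu = 60/36.83 = 1.63 minutes

1.63 minutes


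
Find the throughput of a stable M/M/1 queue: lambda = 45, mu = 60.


For a stable queue (lambda < mu), throughput = lambda = 45 per hour

45 per hour


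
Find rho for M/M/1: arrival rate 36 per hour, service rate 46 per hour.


rho = lambda/mu = 36/46 = 0.7826

0.7826


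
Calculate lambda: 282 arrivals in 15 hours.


lambda = total arrivals / time = 282 / 15 = 18.8 per hour

18.8 per hour


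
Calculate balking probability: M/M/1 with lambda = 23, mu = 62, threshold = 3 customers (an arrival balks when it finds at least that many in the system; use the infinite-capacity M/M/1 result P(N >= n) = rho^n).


P(N >= 3) = rho^3 = (23/62)^3 = 0.0511

0.0511


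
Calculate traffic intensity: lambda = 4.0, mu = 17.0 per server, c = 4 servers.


rho = lambda / (c * mu) = 4.0 / (4 * 17.0) = 0.0588

0.0588


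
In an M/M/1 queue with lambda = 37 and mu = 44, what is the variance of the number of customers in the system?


rho = 37/44; Var(N) = rho/(1-rho)^2 = 33.22

33.22


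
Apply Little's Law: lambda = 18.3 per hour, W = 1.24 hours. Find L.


L = lambda * W = 18.3 * 1.24 = 22.69

22.69


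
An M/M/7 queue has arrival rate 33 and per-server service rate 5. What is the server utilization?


rho = lambda/(c*mu) = 33/(7*5) = 0.9429

0.9429


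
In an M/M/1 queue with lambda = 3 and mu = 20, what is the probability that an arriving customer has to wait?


P(wait) = rho = lambda/mu = 3/20 = 0.15

0.15


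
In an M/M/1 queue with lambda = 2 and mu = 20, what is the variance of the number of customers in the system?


rho = 2/20; Var(N) = rho/(1-rho)^2 = 0.12

0.12


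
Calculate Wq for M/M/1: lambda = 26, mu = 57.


rho = 26/57; Wq = rho/(mu - lambda) = 0.0147 hours

0.0147 hours


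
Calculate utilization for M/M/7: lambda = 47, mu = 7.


rho = lambda/(c*mu) = 47/(7*7) = 0.9592

0.9592


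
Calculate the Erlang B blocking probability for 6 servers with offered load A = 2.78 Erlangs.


B(N,A) = (A^N/N!) / sum(A^k/k!, k=0..N) with N=6, A=2.78 = 0.0407

0.0407


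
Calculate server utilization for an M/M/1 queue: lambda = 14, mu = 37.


rho = lambda/mu = 14/37 = 0.3784

0.3784


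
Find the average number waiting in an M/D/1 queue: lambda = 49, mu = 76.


M/D/1: Lq = rho^2 / (2*(1-rho)) where rho = 49/76; Lq = 0.59

0.59


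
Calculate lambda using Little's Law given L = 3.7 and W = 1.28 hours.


lambda = L / W = 3.7 / 1.28 = 2.89 per hour

2.89 per hour


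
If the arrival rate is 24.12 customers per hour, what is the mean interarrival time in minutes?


Mean interarrival time = 60/lambda = 60/24.12 = 2.49 minutes

2.49 minutes


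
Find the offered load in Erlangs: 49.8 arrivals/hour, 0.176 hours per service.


Offered load a = lambda * E[S] = 49.8 * 0.176 = 8.76 Erlangs

8.76 Erlangs


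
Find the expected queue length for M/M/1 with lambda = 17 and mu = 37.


rho = 17/37; Lq = rho^2/(1-rho) = 0.39

0.39


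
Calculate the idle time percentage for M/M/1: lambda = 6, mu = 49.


Idle fraction = (1 - rho) * 100 = (1 - 6/49) * 100 = 87.8%

87.8%


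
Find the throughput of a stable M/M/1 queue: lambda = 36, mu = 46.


For a stable queue (lambda < mu), throughput = lambda = 36 per hour

36 per hour


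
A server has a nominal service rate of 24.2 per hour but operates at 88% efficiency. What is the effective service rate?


Effective rate = mu * efficiency = 24.2 * 0.88 = 21.3 per hour

21.3 per hour


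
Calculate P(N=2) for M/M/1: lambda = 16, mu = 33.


rho = 16/33; P(n) = (1-rho)*rho^n = (1-16/33)*(16/33)^2 = 0.1211

0.1211


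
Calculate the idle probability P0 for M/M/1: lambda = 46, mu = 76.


P0 = 1 - rho = 1 - 46/76 = 0.3947

0.3947


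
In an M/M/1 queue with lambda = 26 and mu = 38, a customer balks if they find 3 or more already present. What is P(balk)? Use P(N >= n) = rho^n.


P(N >= 3) = rho^3 = (26/38)^3 = 0.3203

0.3203


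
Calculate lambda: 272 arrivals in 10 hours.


lambda = total arrivals / time = 272 / 10 = 27.2 per hour

27.2 per hour


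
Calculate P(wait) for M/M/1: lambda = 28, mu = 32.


P(wait) = rho = lambda/mu = 28/32 = 0.875

0.875


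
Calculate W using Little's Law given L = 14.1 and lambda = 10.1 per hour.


W = L / lambda = 14.1 / 10.1 = 1.396 hours

1.396 hours


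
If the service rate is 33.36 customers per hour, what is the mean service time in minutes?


Mean service time = 60/mu = 60/33.36 = 1.8 minutes

1.8 minutes


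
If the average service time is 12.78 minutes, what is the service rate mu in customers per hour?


mu = 60 / avg_service_time = 60 / 12.78 = 4.69 per hour

4.69 per hour


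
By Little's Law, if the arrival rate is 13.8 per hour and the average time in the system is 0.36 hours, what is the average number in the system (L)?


L = lambda * W = 13.8 * 0.36 = 4.97

4.97


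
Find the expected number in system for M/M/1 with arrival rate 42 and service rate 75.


rho = 42/75; L = rho/(1-rho) = 1.27

1.27


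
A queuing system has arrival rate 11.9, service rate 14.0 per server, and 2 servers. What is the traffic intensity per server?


rho = lambda / (c * mu) = 11.9 / (2 * 14.0) = 0.425

0.425


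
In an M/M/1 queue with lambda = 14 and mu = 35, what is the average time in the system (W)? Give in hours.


W = 1/(mu - lambda) = 1/(35 - 14) = 0.0476 hours

0.0476 hours


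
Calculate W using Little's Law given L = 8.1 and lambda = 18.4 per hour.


W = L / lambda = 8.1 / 18.4 = 0.4402 hours

0.4402 hours


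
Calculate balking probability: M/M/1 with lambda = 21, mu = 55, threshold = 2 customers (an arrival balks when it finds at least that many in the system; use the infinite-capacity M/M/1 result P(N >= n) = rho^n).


P(N >= 2) = rho^2 = (21/55)^2 = 0.1458

0.1458


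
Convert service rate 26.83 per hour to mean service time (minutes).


Mean service time = 60/mu = 60/26.83 = 2.24 minutes

2.24 minutes


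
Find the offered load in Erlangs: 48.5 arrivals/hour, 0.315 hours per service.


Offered load a = lambda * E[S] = 48.5 * 0.315 = 15.28 Erlangs

15.28 Erlangs


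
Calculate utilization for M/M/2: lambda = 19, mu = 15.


rho = lambda/(c*mu) = 19/(2*15) = 0.6333

0.6333


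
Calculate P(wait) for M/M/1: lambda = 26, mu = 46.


P(wait) = rho = lambda/mu = 26/46 = 0.5652

0.5652


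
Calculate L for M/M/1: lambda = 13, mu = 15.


rho = 13/15; L = rho/(1-rho) = 6.5

6.5


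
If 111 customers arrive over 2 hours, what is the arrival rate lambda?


lambda = total arrivals / time = 111 / 2 = 55.5 per hour

55.5 per hour


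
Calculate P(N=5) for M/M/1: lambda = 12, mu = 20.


rho = 12/20; P(n) = (1-rho)*rho^n = (1-12/20)*(12/20)^5 = 0.0311

0.0311


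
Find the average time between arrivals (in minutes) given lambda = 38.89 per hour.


Mean interarrival time = 60/lambda = 60/38.89 = 1.54 minutes

1.54 minutes


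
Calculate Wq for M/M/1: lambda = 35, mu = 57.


rho = 35/57; Wq = rho/(mu - lambda) = 0.0279 hours

0.0279 hours


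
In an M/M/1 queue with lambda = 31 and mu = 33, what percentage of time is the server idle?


Idle fraction = (1 - rho) * 100 = (1 - 31/33) * 100 = 6.1%

6.1%


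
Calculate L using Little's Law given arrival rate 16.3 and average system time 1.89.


L = lambda * W = 16.3 * 1.89 = 30.81

30.81


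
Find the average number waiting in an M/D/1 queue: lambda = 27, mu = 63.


M/D/1: Lq = rho^2 / (2*(1-rho)) where rho = 27/63; Lq = 0.16

0.16


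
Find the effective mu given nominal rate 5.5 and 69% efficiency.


Effective rate = mu * efficiency = 5.5 * 0.69 = 3.8 per hour

3.8 per hour


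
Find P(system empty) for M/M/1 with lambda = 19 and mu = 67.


P0 = 1 - rho = 1 - 19/67 = 0.7164

0.7164


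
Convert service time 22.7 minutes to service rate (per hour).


mu = 60 / avg_service_time = 60 / 22.7 = 2.64 per hour

2.64 per hour


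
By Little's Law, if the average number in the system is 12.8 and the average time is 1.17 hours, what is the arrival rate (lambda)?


lambda = L / W = 12.8 / 1.17 = 10.94 per hour

10.94 per hour


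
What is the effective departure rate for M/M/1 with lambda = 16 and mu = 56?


For a stable queue (lambda < mu), throughput = lambda = 16 per hour

16 per hour


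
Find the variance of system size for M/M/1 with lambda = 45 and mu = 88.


rho = 45/88; Var(N) = rho/(1-rho)^2 = 2.14

2.14


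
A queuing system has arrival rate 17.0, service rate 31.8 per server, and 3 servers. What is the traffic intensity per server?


rho = lambda / (c * mu) = 17.0 / (3 * 31.8) = 0.1782

0.1782


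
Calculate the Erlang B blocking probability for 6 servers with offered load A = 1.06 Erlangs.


B(N,A) = (A^N/N!) / sum(A^k/k!, k=0..N) with N=6, A=1.06 = 0.0007

0.0007


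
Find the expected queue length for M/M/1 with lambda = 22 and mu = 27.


rho = 22/27; Lq = rho^2/(1-rho) = 3.59

3.59


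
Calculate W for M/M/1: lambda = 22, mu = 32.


W = 1/(mu - lambda) = 1/(32 - 22) = 0.1 hours

0.1 hours


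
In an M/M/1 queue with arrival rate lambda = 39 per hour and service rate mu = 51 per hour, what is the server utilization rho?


rho = lambda/mu = 39/51 = 0.7647

0.7647


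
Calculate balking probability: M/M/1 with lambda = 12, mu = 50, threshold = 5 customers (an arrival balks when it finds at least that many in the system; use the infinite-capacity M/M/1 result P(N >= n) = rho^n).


P(N >= 5) = rho^5 = (12/50)^5 = 0.0008

0.0008


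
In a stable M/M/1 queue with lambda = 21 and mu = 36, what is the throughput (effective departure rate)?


For a stable queue (lambda < mu), throughput = lambda = 21 per hour

21 per hour


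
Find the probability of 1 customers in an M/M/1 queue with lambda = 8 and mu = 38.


rho = 8/38; P(n) = (1-rho)*rho^n = (1-8/38)*(8/38)^1 = 0.1662

0.1662
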